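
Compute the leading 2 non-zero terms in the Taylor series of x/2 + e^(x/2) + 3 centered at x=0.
x + 4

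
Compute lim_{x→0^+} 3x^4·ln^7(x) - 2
The product is a 0·∞ indeterminate form at x → 0⁺.
Rewrite the product as 3·ln^7(x) / x^(-4) and apply L'Hôpital, or use the standard hierarchy x^(-4) ≫ |ln x|^7 as x → 0⁺.
The indeterminate product → 0, so the limit = -2.

Final answer: -2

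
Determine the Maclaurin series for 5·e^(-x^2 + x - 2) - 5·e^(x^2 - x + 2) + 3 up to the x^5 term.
x^5·(41·e^(-2)/24 + 27·e^(2)/8) + x^4·(-125·e^(2)/24 + 5·e^(-2)/24) + x^3·(-25·e^(-2)/6 + 35·e^(2)/6) + x^2·(-15·e^(2)/2 - 5·e^(-2)/2) + x·(5·e^(-2) + 5·e^(2)) - 5·e^(2) + 5·e^(-2) + 3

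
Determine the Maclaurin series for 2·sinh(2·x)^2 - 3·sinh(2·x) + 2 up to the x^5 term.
-4·x^5/5 + 32·x^4/3 - 4·x^3 + 8·x^2 - 6·x + 2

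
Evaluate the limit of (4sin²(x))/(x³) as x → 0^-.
Both numerator and denominator → 0 as x → 0^-; this is a 0/0 indeterminate form.
Expand each to leading order near x = 0: numerator ~ 4·x^2, denominator ~ x^3.
The limit of the ratio is -∞.

Final answer: -∞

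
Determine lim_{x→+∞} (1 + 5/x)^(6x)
As x → +∞: write (1 + 5/x)^(6x) = ((1 + 5/x)^x)^6 → (e^5)^6 = e^30.
Limit = e^(30).

Final answer: e^(30)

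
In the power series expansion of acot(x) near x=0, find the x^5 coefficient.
Expand to order 5: acot(x) = -x^5/5 + x^3/3 - x + π/2 + O(x^6).
The coefficient of x^5 is -1/5.

Final answer: -1/5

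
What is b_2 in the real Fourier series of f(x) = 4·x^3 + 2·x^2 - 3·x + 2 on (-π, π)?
b_2 = (1/π) ∫_{-π}^{π} f(x)·sin(2x) dx.
Evaluate the integral (use parity and integration by parts as needed): b_2 = 9 - 4·π^2.

Final answer: 9 - 4·π^2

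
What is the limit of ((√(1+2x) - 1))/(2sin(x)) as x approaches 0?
Both numerator and denominator → 0 as x → 0; this is a 0/0 indeterminate form.
Expand each to leading order near x = 0: numerator ~ x, denominator ~ 2·x.
The limit of the ratio is 1/2.

Final answer: 1/2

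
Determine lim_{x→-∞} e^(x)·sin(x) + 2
Evaluate the dominant behaviour as x → -∞; each term tends to a finite value or vanishes.
Limit = 2.

Final answer: 2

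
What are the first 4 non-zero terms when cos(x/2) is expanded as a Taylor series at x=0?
-x^6/46080 + x^4/384 - x^2/8 + 1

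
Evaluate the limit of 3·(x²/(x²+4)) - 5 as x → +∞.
Evaluate the dominant behaviour as x → +∞; each term tends to a finite value or vanishes.
Limit = -2.

Final answer: -2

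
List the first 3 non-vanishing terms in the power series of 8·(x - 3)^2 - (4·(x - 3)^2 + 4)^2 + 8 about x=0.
-888·x^2 + 1872·x - 1520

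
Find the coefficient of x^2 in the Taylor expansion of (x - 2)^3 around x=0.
Expand to order 2: (x - 2)^3 = -6·x^2 + 12·x - 8 + O(x^3).
The coefficient of x^2 is -6.

Final answer: -6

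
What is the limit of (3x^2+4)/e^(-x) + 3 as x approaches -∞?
The quotient is an ∞/∞ indeterminate form as x → -∞.
Compare growth rates of the dominant terms (exponentials ≫ polynomials ≫ logarithms), or apply L'Hôpital's rule; the quotient → 0.
Adding the constant: 0 + 3 = 3. Limit = 3.

Final answer: 3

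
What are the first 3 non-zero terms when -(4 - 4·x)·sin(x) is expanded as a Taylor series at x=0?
2·x^3/3 + 4·x^2 - 4·x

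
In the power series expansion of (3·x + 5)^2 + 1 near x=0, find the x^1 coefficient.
Expand to order 1: (3·x + 5)^2 + 1 = 30·x + 26 + O(x^2).
The coefficient of x^1 is 30.

Final answer: 30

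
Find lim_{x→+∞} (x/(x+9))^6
As x → +∞: x/(x+9) = 1/(1 + 9/x) → 1, and the 6th power of a limit-1 base also → 1.
Limit = 1.

Final answer: 1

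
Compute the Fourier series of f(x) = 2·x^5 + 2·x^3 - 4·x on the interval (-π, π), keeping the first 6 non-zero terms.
(-76·π^2 + 4·π^4 + 448)·sin(x) + (-2·π^4 - 8 + 8·π^2)·sin(2·x) + (-44·π^2/27 - 128/81 + 4·π^4/3)·sin(3·x) + (-π^4 + 61/32 + π^2/4)·sin(4·x) + (-1024/625 + 4·π^2/25 + 4·π^4/5)·sin(5·x) + (-2·π^4/3 - 8·π^2/27 + 112/81)·sin(6·x)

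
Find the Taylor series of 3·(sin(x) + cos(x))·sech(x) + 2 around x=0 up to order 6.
-19·x^6/30 + 9·x^5/10 + 3·x^4/2 - 2·x^3 - 3·x^2 + 3·x + 5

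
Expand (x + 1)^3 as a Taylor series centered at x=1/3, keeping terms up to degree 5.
64/27 + 16·(x - 1/3)/3 + 4·(x - 1/3)^2 + (x - 1/3)^3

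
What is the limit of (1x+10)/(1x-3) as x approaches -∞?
Evaluate the dominant behaviour as x → -∞; each term tends to a finite value or vanishes.
Limit = 1.

Final answer: 1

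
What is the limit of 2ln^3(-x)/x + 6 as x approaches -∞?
The quotient is an ∞/∞ indeterminate form as x → -∞.
Compare growth rates of the dominant terms (exponentials ≫ polynomials ≫ logarithms), or apply L'Hôpital's rule; the quotient → 0.
Adding the constant: 0 + 6 = 6. Limit = 6.

Final answer: 6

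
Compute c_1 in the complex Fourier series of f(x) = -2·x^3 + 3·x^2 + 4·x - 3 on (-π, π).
Compute the real Fourier coefficients first: a_1 = -12, b_1 = 32 - 4·π^2.
Then c_1 = (a_1 − i·b_1)/2 = -6 - 16·i + 2·i·π^2.

Final answer: -6 - 16·i + 2·i·π^2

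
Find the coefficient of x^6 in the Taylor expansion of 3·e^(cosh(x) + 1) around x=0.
Expand to order 6: 3·e^(cosh(x) + 1) = 31·x^6·e^(2)/240 + x^4·e^(2)/2 + 3·x^2·e^(2)/2 + 3·e^(2) + O(x^7).
The coefficient of x^6 is 31·e^(2)/240.

Final answer: 31·e^(2)/240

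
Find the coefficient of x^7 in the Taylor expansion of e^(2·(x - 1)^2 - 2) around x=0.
Expand to order 7: e^(2·(x - 1)^2 - 2) = -2960·x^7/63 + 1996·x^6/45 - 568·x^5/15 + 86·x^4/3 - 56·x^3/3 + 10·x^2 - 4·x + 1 + O(x^8).
The coefficient of x^7 is -2960/63.

Final answer: -2960/63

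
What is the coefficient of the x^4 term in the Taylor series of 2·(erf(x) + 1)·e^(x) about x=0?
Expand to order 4: 2·(erf(x) + 1)·e^(x) = x^4·(1/12 - 2/(3·√(π))) + x^3·(1/3 + 2/(3·√(π))) + x^2·(1 + 4/√(π)) + x·(2 + 4/√(π)) + 2 + O(x^5).
The coefficient of x^4 is 1/12 - 2/(3·√(π)).

Final answer: 1/12 - 2/(3·√(π))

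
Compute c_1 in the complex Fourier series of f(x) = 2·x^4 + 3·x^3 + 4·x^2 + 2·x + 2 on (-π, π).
Compute the real Fourier coefficients first: a_1 = 80 - 16·π^2, b_1 = -32 + 6·π^2.
Then c_1 = (a_1 − i·b_1)/2 = -8·π^2 + 40 - 3·i·π^2 + 16·i.

Final answer: -8·π^2 + 40 - 3·i·π^2 + 16·i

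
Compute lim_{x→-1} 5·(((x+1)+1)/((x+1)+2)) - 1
Direct substitution at x = -1 gives 3/2.

Final answer: 3/2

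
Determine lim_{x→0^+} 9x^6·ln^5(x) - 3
The product is a 0·∞ indeterminate form at x → 0⁺.
Rewrite the product as 9·ln^5(x) / x^(-6) and apply L'Hôpital, or use the standard hierarchy x^(-6) ≫ |ln x|^5 as x → 0⁺.
The indeterminate product → 0, so the limit = -3.

Final answer: -3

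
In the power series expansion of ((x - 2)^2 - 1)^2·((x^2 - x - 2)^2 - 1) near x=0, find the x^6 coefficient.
Expand to order 6: ((x - 2)^2 - 1)^2·((x^2 - x - 2)^2 - 1) = 35·x^6 - 40·x^5 - 38·x^4 + 118·x^3 - 57·x^2 - 36·x + 27 + O(x^7).
The coefficient of x^6 is 35.

Final answer: 35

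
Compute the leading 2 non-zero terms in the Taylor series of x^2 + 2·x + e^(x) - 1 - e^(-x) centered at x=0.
4·x - 1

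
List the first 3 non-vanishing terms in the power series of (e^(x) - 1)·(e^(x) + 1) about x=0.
4·x^3/3 + 2·x^2 + 2·x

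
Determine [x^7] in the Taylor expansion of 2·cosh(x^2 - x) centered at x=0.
Expand to order 7: 2·cosh(x^2 - x) = -7·x^7/20 + 181·x^6/360 - x^5/3 + 13·x^4/12 - 2·x^3 + x^2 + 2 + O(x^8).
The coefficient of x^7 is -7/20.

Final answer: -7/20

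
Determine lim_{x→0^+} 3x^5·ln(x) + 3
The product is a 0·∞ indeterminate form at x → 0⁺.
Rewrite the product as 3·ln(x) / x^(-5) and apply L'Hôpital, or use the standard hierarchy x^(-5) ≫ |ln x| as x → 0⁺.
The indeterminate product → 0, so the limit = 3.

Final answer: 3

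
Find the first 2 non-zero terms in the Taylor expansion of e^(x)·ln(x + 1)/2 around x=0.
x^2/4 + x/2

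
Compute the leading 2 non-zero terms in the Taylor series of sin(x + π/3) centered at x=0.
x/2 + √(3)/2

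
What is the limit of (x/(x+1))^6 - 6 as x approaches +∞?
As x → +∞: x/(x+1) = 1/(1 + 1/x) → 1, and the 6th power of a limit-1 base also → 1; with the additive constant, 1 - 6 = -5.
Limit = -5.

Final answer: -5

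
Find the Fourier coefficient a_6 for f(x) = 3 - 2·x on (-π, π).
a_6 = (1/π) ∫_{-π}^{π} f(x)·cos(6x) dx.
Evaluate the integral (use parity and integration by parts as needed): a_6 = 0.

Final answer: 0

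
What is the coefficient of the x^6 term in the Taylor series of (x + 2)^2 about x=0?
Expand to order 6: (x + 2)^2 = x^2 + 4·x + 4 + O(x^7).
The coefficient of x^6 is 0.

Final answer: 0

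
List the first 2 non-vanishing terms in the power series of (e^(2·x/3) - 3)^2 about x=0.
4 - 8·x/3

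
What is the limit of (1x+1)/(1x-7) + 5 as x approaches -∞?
Evaluate the dominant behaviour as x → -∞; each term tends to a finite value or vanishes.
Limit = 6.

Final answer: 6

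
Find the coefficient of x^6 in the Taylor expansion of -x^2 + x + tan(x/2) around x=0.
Expand to order 6: -x^2 + x + tan(x/2) = x^5/240 + x^3/24 - x^2 + 3·x/2 + O(x^7).
The coefficient of x^6 is 0.

Final answer: 0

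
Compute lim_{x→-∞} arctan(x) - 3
Evaluate the dominant behaviour as x → -∞; each term tends to a finite value or vanishes.
Limit = -3 - π/2.

Final answer: -3 - π/2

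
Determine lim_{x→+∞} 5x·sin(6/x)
As x → +∞: let u = 6/x → 0⁺; then 5·x·sin(6/x) = 5·6·sin(u)/u → 5·6·1 = 30.
Limit = 30.

Final answer: 30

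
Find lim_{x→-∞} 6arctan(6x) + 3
Evaluate the dominant behaviour as x → -∞; each term tends to a finite value or vanishes.
Limit = 3 - 3·π.

Final answer: 3 - 3·π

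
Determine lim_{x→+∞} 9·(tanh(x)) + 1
Evaluate the dominant behaviour as x → +∞; each term tends to a finite value or vanishes.
Limit = 10.

Final answer: 10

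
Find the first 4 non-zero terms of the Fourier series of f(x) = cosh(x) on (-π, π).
-cos(x)·sinh(π)/π + 2·cos(2·x)·sinh(π)/(5·π) - cos(3·x)·sinh(π)/(5·π) + sinh(π)/π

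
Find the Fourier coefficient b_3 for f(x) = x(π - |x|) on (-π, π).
b_3 = (1/π) ∫_{-π}^{π} f(x)·sin(3x) dx.
Evaluate the integral (use parity and integration by parts as needed): b_3 = 8/(27·π).

Final answer: 8/(27·π)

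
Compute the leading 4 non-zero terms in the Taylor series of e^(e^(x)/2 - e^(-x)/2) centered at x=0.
x^3/3 + x^2/2 + x + 1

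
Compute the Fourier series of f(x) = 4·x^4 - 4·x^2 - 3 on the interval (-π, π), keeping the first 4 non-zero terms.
(208 - 32·π^2)·cos(x) + (-16 + 8·π^2)·cos(2·x) + (112/27 - 32·π^2/9)·cos(3·x) - 4·π^2/3 - 3 + 4·π^4/5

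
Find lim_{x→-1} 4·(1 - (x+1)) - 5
Direct substitution at x = -1 gives -1.

Final answer: -1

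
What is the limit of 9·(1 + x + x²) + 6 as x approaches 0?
Direct substitution at x = 0 gives 15.

Final answer: 15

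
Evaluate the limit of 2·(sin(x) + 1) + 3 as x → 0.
Direct substitution at x = 0 gives 5.

Final answer: 5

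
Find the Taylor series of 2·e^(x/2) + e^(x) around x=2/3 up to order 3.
e^(2/3) + 2·e^(1/3) + (e^(1/3) + e^(2/3))·(x - 2/3) + (e^(1/3)/4 + e^(2/3)/2)·(x - 2/3)^2 + (e^(1/3)/24 + e^(2/3)/6)·(x - 2/3)^3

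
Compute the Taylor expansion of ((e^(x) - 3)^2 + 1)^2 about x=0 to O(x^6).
-11·x^5/6 + 5·x^4/2 + 34·x^3/3 + 6·x^2 - 40·x + 25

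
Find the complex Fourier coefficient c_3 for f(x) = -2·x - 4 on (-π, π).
Compute the real Fourier coefficients first: a_3 = 0, b_3 = -4/3.
Then c_3 = (a_3 − i·b_3)/2 = 2·i/3.

Final answer: 2·i/3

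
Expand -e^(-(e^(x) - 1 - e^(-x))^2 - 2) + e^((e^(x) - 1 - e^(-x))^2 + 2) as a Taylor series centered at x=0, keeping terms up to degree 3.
x^3·(-82·e^(3)/3 + 14·e^(-3)/3) + x^2·(-4·e^(-3) + 12·e^(3)) + x·(-4·e^(3) - 4·e^(-3)) - e^(-3) + e^(3)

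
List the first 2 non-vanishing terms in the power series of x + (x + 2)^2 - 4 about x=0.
x^2 + 5·x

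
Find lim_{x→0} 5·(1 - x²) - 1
Direct substitution at x = 0 gives 4.

Final answer: 4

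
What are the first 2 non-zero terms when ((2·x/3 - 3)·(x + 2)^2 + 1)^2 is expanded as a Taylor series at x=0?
616·x/3 + 121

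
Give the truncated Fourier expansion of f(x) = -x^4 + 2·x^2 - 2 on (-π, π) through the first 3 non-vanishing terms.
(-56 + 8·π^2)·cos(x) + (5 - 2·π^2)·cos(2·x) - π^4/5 - 2 + 2·π^2/3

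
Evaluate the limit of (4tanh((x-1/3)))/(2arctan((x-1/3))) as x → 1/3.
Both numerator and denominator → 0 as x → 1/3; this is a 0/0 indeterminate form.
Expand each to leading order near x = 1/3: numerator ~ 4·(x - 1/3), denominator ~ 2·(x - 1/3).
The limit of the ratio is 2.

Final answer: 2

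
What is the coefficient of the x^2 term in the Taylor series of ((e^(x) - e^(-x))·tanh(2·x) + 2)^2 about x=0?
Expand to order 2: ((e^(x) - e^(-x))·tanh(2·x) + 2)^2 = 16·x^2 + 4 + O(x^3).
The coefficient of x^2 is 16.

Final answer: 16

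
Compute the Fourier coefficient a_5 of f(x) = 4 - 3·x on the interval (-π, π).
a_5 = (1/π) ∫_{-π}^{π} f(x)·cos(5x) dx.
Evaluate the integral (use parity and integration by parts as needed): a_5 = 0.

Final answer: 0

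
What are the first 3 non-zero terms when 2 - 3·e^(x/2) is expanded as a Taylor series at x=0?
-3·x^2/8 - 3·x/2 - 1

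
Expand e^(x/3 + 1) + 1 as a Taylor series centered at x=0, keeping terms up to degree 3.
e·x^3/162 + e·x^2/18 + e·x/3 + 1 + e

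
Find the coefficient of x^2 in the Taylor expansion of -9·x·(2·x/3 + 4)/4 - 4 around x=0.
Expand to order 2: -9·x·(2·x/3 + 4)/4 - 4 = -3·x^2/2 - 9·x - 4 + O(x^3).
The coefficient of x^2 is -3/2.

Final answer: -3/2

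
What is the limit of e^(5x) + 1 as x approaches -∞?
Evaluate the dominant behaviour as x → -∞; each term tends to a finite value or vanishes.
Limit = 1.

Final answer: 1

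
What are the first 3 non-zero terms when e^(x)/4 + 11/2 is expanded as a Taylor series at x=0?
x^2/8 + x/4 + 23/4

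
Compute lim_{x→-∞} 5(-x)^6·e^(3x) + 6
The product is a 0·∞ indeterminate form at x → -∞.
Rewrite the product as 5(-x)^6 / e^(-3x) (an ∞/∞ form) and apply L'Hôpital, or use the standard hierarchy e^(3|x|) ≫ |(-x)^6| as x → -∞.
The indeterminate product → 0, so the limit = 6.

Final answer: 6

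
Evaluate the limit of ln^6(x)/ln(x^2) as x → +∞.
This is an ∞/∞ indeterminate form as x → +∞.
Write ln(x^2) = 2·ln(x), reducing the quotient to ln^5(x)/2 → ∞.
Limit = ∞.

Final answer: ∞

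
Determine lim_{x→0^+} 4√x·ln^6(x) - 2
The product is a 0·∞ indeterminate form at x → 0⁺.
Rewrite the product as 4·ln^6(x) / x^(-1/2) and apply L'Hôpital, or use the standard hierarchy x^(-1/2) ≫ |ln x|^6 as x → 0⁺.
The indeterminate product → 0, so the limit = -2.

Final answer: -2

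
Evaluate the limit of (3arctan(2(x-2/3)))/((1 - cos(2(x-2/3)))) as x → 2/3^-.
Both numerator and denominator → 0 as x → 2/3^-; this is a 0/0 indeterminate form.
Expand each to leading order near x = 2/3: numerator ~ 6·(x - 2/3), denominator ~ 2·(x - 2/3)^2.
The limit of the ratio is -∞.

Final answer: -∞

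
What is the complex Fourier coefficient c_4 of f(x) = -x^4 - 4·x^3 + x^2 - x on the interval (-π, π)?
Compute the real Fourier coefficients first: a_4 = 7/16 - π^2/2, b_4 = -1/4 + 2·π^2.
Then c_4 = (a_4 − i·b_4)/2 = -π^2/4 + 7/32 - i·π^2 + i/8.

Final answer: -π^2/4 + 7/32 - i·π^2 + i/8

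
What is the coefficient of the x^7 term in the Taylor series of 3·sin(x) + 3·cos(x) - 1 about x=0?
Expand to order 7: 3·sin(x) + 3·cos(x) - 1 = -x^7/1680 - x^6/240 + x^5/40 + x^4/8 - x^3/2 - 3·x^2/2 + 3·x + 2 + O(x^8).
The coefficient of x^7 is -1/1680.

Final answer: -1/1680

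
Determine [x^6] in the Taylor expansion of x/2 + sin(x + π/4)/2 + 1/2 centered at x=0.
Expand to order 6: x/2 + sin(x + π/4)/2 + 1/2 = -√(2)·x^6/2880 + √(2)·x^5/480 + √(2)·x^4/96 - √(2)·x^3/24 - √(2)·x^2/8 + x·(√(2)/4 + 1/2) + √(2)/4 + 1/2 + O(x^7).
The coefficient of x^6 is -√(2)/2880.

Final answer: -√(2)/2880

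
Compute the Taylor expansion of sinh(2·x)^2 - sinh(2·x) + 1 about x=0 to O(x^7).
128·x^6/45 - 4·x^5/15 + 16·x^4/3 - 4·x^3/3 + 4·x^2 - 2·x + 1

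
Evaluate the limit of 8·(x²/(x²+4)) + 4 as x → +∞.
Evaluate the dominant behaviour as x → +∞; each term tends to a finite value or vanishes.
Limit = 12.

Final answer: 12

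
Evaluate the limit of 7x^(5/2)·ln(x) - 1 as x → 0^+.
The product is a 0·∞ indeterminate form at x → 0⁺.
Rewrite the product as 7·ln(x) / x^(-5/2) and apply L'Hôpital, or use the standard hierarchy x^(-5/2) ≫ |ln x| as x → 0⁺.
The indeterminate product → 0, so the limit = -1.

Final answer: -1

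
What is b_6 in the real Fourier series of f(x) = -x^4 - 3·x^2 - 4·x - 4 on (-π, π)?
b_6 = (1/π) ∫_{-π}^{π} f(x)·sin(6x) dx.
Evaluate the integral (use parity and integration by parts as needed): b_6 = 4/3.

Final answer: 4/3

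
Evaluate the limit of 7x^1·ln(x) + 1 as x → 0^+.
The product is a 0·∞ indeterminate form at x → 0⁺.
Rewrite the product as 7·ln(x) / x^(-1) and apply L'Hôpital, or use the standard hierarchy x^(-1) ≫ |ln x| as x → 0⁺.
The indeterminate product → 0, so the limit = 1.

Final answer: 1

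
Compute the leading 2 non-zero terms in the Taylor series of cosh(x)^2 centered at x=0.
x^2 + 1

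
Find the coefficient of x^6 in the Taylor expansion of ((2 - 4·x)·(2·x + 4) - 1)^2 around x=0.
Expand to order 6: ((2 - 4·x)·(2·x + 4) - 1)^2 = 64·x^4 + 192·x^3 + 32·x^2 - 168·x + 49 + O(x^7).
The coefficient of x^6 is 0.

Final answer: 0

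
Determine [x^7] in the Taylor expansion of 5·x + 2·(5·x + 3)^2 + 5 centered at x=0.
Expand to order 7: 5·x + 2·(5·x + 3)^2 + 5 = 50·x^2 + 65·x + 23 + O(x^8).
The coefficient of x^7 is 0.

Final answer: 0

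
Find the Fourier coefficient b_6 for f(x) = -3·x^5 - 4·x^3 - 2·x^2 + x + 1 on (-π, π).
b_6 = (1/π) ∫_{-π}^{π} f(x)·sin(6x) dx.
Evaluate the integral (use parity and integration by parts as needed): b_6 = -25/54 + 7·π^2/9 + π^4.

Final answer: -25/54 + 7·π^2/9 + π^4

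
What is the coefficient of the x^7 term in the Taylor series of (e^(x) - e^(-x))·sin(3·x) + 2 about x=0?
Expand to order 7: (e^(x) - e^(-x))·sin(3·x) + 2 = 13·x^6/5 - 8·x^4 + 6·x^2 + 2 + O(x^8).
The coefficient of x^7 is 0.

Final answer: 0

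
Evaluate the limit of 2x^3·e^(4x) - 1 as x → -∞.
The product is a 0·∞ indeterminate form at x → -∞.
Rewrite the product as 2x^3 / e^(-4x) (an ∞/∞ form) and apply L'Hôpital, or use the standard hierarchy e^(4|x|) ≫ |x^3| as x → -∞.
The indeterminate product → 0, so the limit = -1.

Final answer: -1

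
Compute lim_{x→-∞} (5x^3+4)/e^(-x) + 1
The quotient is an ∞/∞ indeterminate form as x → -∞.
Compare growth rates of the dominant terms (exponentials ≫ polynomials ≫ logarithms), or apply L'Hôpital's rule; the quotient → 0.
Adding the constant: 0 + 1 = 1. Limit = 1.

Final answer: 1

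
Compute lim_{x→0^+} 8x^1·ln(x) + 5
The product is a 0·∞ indeterminate form at x → 0⁺.
Rewrite the product as 8·ln(x) / x^(-1) and apply L'Hôpital, or use the standard hierarchy x^(-1) ≫ |ln x| as x → 0⁺.
The indeterminate product → 0, so the limit = 5.

Final answer: 5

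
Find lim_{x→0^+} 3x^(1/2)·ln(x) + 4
The product is a 0·∞ indeterminate form at x → 0⁺.
Rewrite the product as 3·ln(x) / x^(-1/2) and apply L'Hôpital, or use the standard hierarchy x^(-1/2) ≫ |ln x| as x → 0⁺.
The indeterminate product → 0, so the limit = 4.

Final answer: 4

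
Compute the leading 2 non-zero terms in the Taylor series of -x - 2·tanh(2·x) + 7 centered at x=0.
7 - 5·x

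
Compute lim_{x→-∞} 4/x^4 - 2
Evaluate the dominant behaviour as x → -∞; each term tends to a finite value or vanishes.
Limit = -2.

Final answer: -2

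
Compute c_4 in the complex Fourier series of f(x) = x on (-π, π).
Compute the real Fourier coefficients first: a_4 = 0, b_4 = -1/2.
Then c_4 = (a_4 − i·b_4)/2 = i/4.

Final answer: i/4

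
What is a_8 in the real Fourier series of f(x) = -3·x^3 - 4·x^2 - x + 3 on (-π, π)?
a_8 = (1/π) ∫_{-π}^{π} f(x)·cos(8x) dx.
Evaluate the integral (use parity and integration by parts as needed): a_8 = -1/4.

Final answer: -1/4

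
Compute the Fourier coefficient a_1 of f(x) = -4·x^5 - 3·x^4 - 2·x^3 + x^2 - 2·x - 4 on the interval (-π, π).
a_1 = (1/π) ∫_{-π}^{π} f(x)·cos(1x) dx.
Evaluate the integral (use parity and integration by parts as needed): a_1 = -148 + 24·π^2.

Final answer: -148 + 24·π^2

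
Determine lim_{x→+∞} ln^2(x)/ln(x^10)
This is an ∞/∞ indeterminate form as x → +∞.
Write ln(x^10) = 10·ln(x), reducing the quotient to ln(x)/10 → ∞.
Limit = ∞.

Final answer: ∞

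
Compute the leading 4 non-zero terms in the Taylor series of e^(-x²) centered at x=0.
-x^6/6 + x^4/2 - x^2 + 1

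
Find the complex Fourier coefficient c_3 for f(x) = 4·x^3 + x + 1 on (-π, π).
Compute the real Fourier coefficients first: a_3 = 0, b_3 = -10/9 + 8·π^2/3.
Then c_3 = (a_3 − i·b_3)/2 = -4·i·π^2/3 + 5·i/9.

Final answer: -4·i·π^2/3 + 5·i/9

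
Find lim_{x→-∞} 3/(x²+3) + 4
Evaluate the dominant behaviour as x → -∞; each term tends to a finite value or vanishes.
Limit = 4.

Final answer: 4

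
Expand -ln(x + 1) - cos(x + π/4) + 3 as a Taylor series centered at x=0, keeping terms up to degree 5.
x^5·(-1/5 + √(2)/240) + x^4·(1/4 - √(2)/48) + x^3·(-1/3 - √(2)/12) + x^2·(√(2)/4 + 1/2) + x·(-1 + √(2)/2) - √(2)/2 + 3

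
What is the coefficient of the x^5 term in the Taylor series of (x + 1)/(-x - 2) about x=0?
Expand to order 5: (x + 1)/(-x - 2) = -x^5/64 + x^4/32 - x^3/16 + x^2/8 - x/4 - 1/2 + O(x^6).
The coefficient of x^5 is -1/64.

Final answer: -1/64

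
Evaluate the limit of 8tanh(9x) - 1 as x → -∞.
Evaluate the dominant behaviour as x → -∞; each term tends to a finite value or vanishes.
Limit = -9.

Final answer: -9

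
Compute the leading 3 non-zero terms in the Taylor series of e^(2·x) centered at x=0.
2·x^2 + 2·x + 1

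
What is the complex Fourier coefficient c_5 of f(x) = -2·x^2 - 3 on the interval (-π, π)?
Compute the real Fourier coefficients first: a_5 = 8/25, b_5 = 0.
Then c_5 = (a_5 − i·b_5)/2 = 4/25.

Final answer: 4/25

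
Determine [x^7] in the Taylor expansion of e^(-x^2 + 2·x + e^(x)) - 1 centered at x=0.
Expand to order 7: e^(-x^2 + 2·x + e^(x)) - 1 = 191·e·x^7/560 + 413·e·x^6/720 + 19·e·x^5/20 + 43·e·x^4/24 + 19·e·x^3/6 + 4·e·x^2 + 3·e·x - 1 + e + O(x^8).
The coefficient of x^7 is 191·e/560.

Final answer: 191·e/560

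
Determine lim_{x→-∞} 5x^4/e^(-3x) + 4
The quotient is an ∞/∞ indeterminate form as x → -∞.
Compare growth rates of the dominant terms (exponentials ≫ polynomials ≫ logarithms), or apply L'Hôpital's rule; the quotient → 0.
Adding the constant: 0 + 4 = 4. Limit = 4.

Final answer: 4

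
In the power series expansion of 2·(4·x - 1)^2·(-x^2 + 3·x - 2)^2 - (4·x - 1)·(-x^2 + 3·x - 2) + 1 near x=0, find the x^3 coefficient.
Expand to order 3: 2·(4·x - 1)^2·(-x^2 + 3·x - 2)^2 - (4·x - 1)·(-x^2 + 3·x - 2) + 1 = -600·x^3 + 333·x^2 - 77·x + 7 + O(x^4).
The coefficient of x^3 is -600.

Final answer: -600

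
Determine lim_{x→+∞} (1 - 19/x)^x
As x → +∞: this is the defining limit (1 - 19/x)^x → e^(-19).
Limit = e^(-19).

Final answer: e^(-19)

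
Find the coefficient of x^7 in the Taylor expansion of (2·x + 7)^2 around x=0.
Expand to order 7: (2·x + 7)^2 = 4·x^2 + 28·x + 49 + O(x^8).
The coefficient of x^7 is 0.

Final answer: 0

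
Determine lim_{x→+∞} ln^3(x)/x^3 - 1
The quotient is an ∞/∞ indeterminate form as x → +∞.
The polynomial denominator x^3 dominates the logarithmic numerator (any positive power of x ≫ ln^3(x) as x → ∞), so the quotient → 0.
Adding the constant: 0 - 1 = -1. Limit = -1.

Final answer: -1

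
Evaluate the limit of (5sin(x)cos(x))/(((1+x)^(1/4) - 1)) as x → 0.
Both numerator and denominator → 0 as x → 0; this is a 0/0 indeterminate form.
Expand each to leading order near x = 0: numerator ~ 5·x, denominator ~ x/4.
The limit of the ratio is 20.

Final answer: 20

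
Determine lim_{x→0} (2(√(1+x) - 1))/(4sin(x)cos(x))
Both numerator and denominator → 0 as x → 0; this is a 0/0 indeterminate form.
Expand each to leading order near x = 0: numerator ~ x, denominator ~ 4·x.
The limit of the ratio is 1/4.

Final answer: 1/4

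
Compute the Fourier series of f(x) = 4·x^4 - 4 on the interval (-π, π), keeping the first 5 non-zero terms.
(192 - 32·π^2)·cos(x) + (-12 + 8·π^2)·cos(2·x) + (64/27 - 32·π^2/9)·cos(3·x) + (-3/4 + 2·π^2)·cos(4·x) - 4 + 4·π^4/5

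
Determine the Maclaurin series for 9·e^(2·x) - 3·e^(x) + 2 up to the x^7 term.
383·x^7/1680 + 191·x^6/240 + 19·x^5/8 + 47·x^4/8 + 23·x^3/2 + 33·x^2/2 + 15·x + 8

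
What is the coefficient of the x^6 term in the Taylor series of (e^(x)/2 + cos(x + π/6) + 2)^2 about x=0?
Expand to order 6: (e^(x)/2 + cos(x + π/6) + 2)^2 = x^6·(√(3)/2 + 5/2)^2·(2·(-√(3)/(4·(√(3)/2 + 5/2)) + 1/(4·(√(3)/2 + 5/2)))·(1/(48·(√(3)/2 + 5/2)) + √(3)/(48·(√(3)/2 + 5/2))) - √(3)/(720·(√(3)/2 + 5/2)) + 1/(720·(√(3)/2 + 5/2)) + 1/(36·(√(3)/2 + 5/2)^2)) + x^5·(√(3)/2 + 5/2)·(-√(3)/(4·(√(3)/2 + 5/2)) + 1/(4·(√(3)/2 + 5/2)))/3 + x^4·(√(3)/2 + 5/2)^2·((-√(3)/(4·(√(3)/2 + 5/2)) + 1/(4·(√(3)/2 + 5/2)))^2 + 1/(24·(√(3)/2 + 5/2)) + √(3)/(24·(√(3)/2 + 5/2))) + x^3·(√(3)/6 + 5/6) + x^2·(√(3)/2 + 5/2)^2·(-√(3)/(2·(√(3)/2 + 5/2)) + 1/(2·(√(3)/2 + 5/2))) + (√(3)/2 + 5/2)^2 + O(x^7).
The coefficient of x^6 is (√(3)/2 + 5/2)^2·(2·(-√(3)/(4·(√(3)/2 + 5/2)) + 1/(4·(√(3)/2 + 5/2)))·(1/(48·(√(3)/2 + 5/2)) + √(3)/(48·(√(3)/2 + 5/2))) - √(3)/(720·(√(3)/2 + 5/2)) + 1/(720·(√(3)/2 + 5/2)) + 1/(36·(√(3)/2 + 5/2)^2)).

Final answer: (√(3)/2 + 5/2)^2·(2·(-√(3)/(4·(√(3)/2 + 5/2)) + 1/(4·(√(3)/2 + 5/2)))·(1/(48·(√(3)/2 + 5/2)) + √(3)/(48·(√(3)/2 + 5/2))) - √(3)/(720·(√(3)/2 + 5/2)) + 1/(720·(√(3)/2 + 5/2)) + 1/(36·(√(3)/2 + 5/2)^2))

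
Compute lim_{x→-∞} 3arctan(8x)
Evaluate the dominant behaviour as x → -∞; each term tends to a finite value or vanishes.
Limit = -3·π/2.

Final answer: -3·π/2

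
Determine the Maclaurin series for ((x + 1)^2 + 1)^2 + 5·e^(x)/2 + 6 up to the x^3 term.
53·x^3/12 + 37·x^2/4 + 21·x/2 + 25/2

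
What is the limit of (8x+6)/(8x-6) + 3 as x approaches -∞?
Evaluate the dominant behaviour as x → -∞; each term tends to a finite value or vanishes.
Limit = 4.

Final answer: 4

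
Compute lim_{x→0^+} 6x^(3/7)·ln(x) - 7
The product is a 0·∞ indeterminate form at x → 0⁺.
Rewrite the product as 6·ln(x) / x^(-3/7) and apply L'Hôpital, or use the standard hierarchy x^(-3/7) ≫ |ln x| as x → 0⁺.
The indeterminate product → 0, so the limit = -7.

Final answer: -7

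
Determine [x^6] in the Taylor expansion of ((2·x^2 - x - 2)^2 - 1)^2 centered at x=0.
Expand to order 6: ((2·x^2 - x - 2)^2 - 1)^2 = -40·x^6 + 88·x^5 + 41·x^4 - 80·x^3 - 26·x^2 + 24·x + 9 + O(x^7).
The coefficient of x^6 is -40.

Final answer: -40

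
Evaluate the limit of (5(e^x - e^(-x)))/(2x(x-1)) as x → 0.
Both numerator and denominator → 0 as x → 0; this is a 0/0 indeterminate form.
Expand each to leading order near x = 0: numerator ~ 10·x, denominator ~ -2·x.
The limit of the ratio is -5.

Final answer: -5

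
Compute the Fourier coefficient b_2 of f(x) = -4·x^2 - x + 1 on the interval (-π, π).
b_2 = (1/π) ∫_{-π}^{π} f(x)·sin(2x) dx.
Evaluate the integral (use parity and integration by parts as needed): b_2 = 1.

Final answer: 1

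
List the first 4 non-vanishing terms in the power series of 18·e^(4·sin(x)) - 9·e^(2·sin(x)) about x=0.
171·x^3 + 126·x^2 + 54·x + 9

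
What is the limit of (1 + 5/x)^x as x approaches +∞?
As x → +∞: this is the defining limit (1 + 5/x)^x → e^5.
Limit = e^(5).

Final answer: e^(5)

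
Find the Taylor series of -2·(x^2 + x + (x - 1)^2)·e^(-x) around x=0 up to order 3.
16·x^3/3 - 7·x^2 + 4·x - 2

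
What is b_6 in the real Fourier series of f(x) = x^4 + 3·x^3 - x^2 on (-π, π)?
b_6 = (1/π) ∫_{-π}^{π} f(x)·sin(6x) dx.
Evaluate the integral (use parity and integration by parts as needed): b_6 = 1/6 - π^2.

Final answer: 1/6 - π^2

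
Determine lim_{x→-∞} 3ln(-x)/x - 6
The quotient is an ∞/∞ indeterminate form as x → -∞.
Compare growth rates of the dominant terms (exponentials ≫ polynomials ≫ logarithms), or apply L'Hôpital's rule; the quotient → 0.
Adding the constant: 0 - 6 = -6. Limit = -6.

Final answer: -6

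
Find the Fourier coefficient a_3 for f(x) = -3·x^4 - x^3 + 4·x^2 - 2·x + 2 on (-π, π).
a_3 = (1/π) ∫_{-π}^{π} f(x)·cos(3x) dx.
Evaluate the integral (use parity and integration by parts as needed): a_3 = -32/9 + 8·π^2/3.

Final answer: -32/9 + 8·π^2/3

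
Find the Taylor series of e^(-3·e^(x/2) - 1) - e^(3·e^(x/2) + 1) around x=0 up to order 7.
x^7·(-29521·e^(4)/215040 - 37·e^(-4)/215040) + x^6·(-4117·e^(4)/15360 + 13·e^(-4)/3072) + x^5·(-311·e^(4)/640 + e^(-4)/160) + x^4·(-103·e^(4)/128 - 7·e^(-4)/128) + x^3·(-19·e^(4)/16 - e^(-4)/16) + x^2·(-3·e^(4)/2 + 3·e^(-4)/4) + x·(-3·e^(4)/2 - 3·e^(-4)/2) - e^(4) + e^(-4)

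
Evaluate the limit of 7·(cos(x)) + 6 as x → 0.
Direct substitution at x = 0 gives 13.

Final answer: 13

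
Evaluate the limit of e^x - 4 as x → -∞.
Evaluate the dominant behaviour as x → -∞; each term tends to a finite value or vanishes.
Limit = -4.

Final answer: -4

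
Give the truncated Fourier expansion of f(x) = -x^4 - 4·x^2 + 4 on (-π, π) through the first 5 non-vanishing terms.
(-32 + 8·π^2)·cos(x) + (-2·π^2 - 1)·cos(2·x) + (32/27 + 8·π^2/9)·cos(3·x) + (-π^2/2 - 13/16)·cos(4·x) - π^4/5 - 4·π^2/3 + 4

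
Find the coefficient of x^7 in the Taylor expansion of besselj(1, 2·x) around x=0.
Expand to order 7: besselj(1, 2·x) = -x^7/144 + x^5/12 - x^3/2 + x + O(x^8).
The coefficient of x^7 is -1/144.

Final answer: -1/144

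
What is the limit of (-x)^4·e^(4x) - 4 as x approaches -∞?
The product is a 0·∞ indeterminate form at x → -∞.
Rewrite the product as (-x)^4 / e^(-4x) (an ∞/∞ form) and apply L'Hôpital, or use the standard hierarchy e^(4|x|) ≫ |(-x)^4| as x → -∞.
The indeterminate product → 0, so the limit = -4.

Final answer: -4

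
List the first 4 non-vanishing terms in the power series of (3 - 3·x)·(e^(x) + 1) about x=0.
-x^3 - 3·x^2/2 - 3·x + 6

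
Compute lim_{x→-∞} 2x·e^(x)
This is a 0·∞ indeterminate form at x → -∞.
Rewrite the product as 2x / e^(-x) (an ∞/∞ form) and apply L'Hôpital, or use the standard hierarchy e^(|x|) ≫ |x| as x → -∞.
The indeterminate product → 0, so the limit = 0.

Final answer: 0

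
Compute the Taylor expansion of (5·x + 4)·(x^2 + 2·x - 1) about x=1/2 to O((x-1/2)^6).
13/8 + 83·(x - 1/2)/4 + 43·(x - 1/2)^2/2 + 5·(x - 1/2)^3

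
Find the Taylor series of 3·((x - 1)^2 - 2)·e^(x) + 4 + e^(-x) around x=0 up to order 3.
-2·x^3/3 - 4·x^2 - 10·x + 2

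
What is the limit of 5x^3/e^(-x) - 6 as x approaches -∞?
The quotient is an ∞/∞ indeterminate form as x → -∞.
Compare growth rates of the dominant terms (exponentials ≫ polynomials ≫ logarithms), or apply L'Hôpital's rule; the quotient → 0.
Adding the constant: 0 - 6 = -6. Limit = -6.

Final answer: -6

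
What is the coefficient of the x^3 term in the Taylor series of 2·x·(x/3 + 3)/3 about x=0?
Expand to order 3: 2·x·(x/3 + 3)/3 = 2·x^2/9 + 2·x + O(x^4).
The coefficient of x^3 is 0.

Final answer: 0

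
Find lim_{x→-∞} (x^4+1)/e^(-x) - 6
The quotient is an ∞/∞ indeterminate form as x → -∞.
Compare growth rates of the dominant terms (exponentials ≫ polynomials ≫ logarithms), or apply L'Hôpital's rule; the quotient → 0.
Adding the constant: 0 - 6 = -6. Limit = -6.

Final answer: -6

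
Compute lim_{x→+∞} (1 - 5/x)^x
As x → +∞: this is the defining limit (1 - 5/x)^x → e^(-5).
Limit = e^(-5).

Final answer: e^(-5)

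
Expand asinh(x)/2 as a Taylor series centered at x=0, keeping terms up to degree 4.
-x^3/12 + x/2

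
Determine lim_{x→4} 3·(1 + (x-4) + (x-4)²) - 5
Direct substitution at x = 4 gives -2.

Final answer: -2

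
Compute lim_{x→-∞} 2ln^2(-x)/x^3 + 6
The quotient is an ∞/∞ indeterminate form as x → -∞.
Compare growth rates of the dominant terms (exponentials ≫ polynomials ≫ logarithms), or apply L'Hôpital's rule; the quotient → 0.
Adding the constant: 0 + 6 = 6. Limit = 6.

Final answer: 6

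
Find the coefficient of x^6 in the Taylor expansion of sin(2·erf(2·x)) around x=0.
Expand to order 6: sin(2·erf(2·x)) = x^5·(64/(5·√(π)) + 4096/(15·π^(5/2)) + 1024/(3·π^(3/2))) + x^3·(-256/(3·π^(3/2)) - 32/(3·√(π))) + 8·x/√(π) + O(x^7).
The coefficient of x^6 is 0.

Final answer: 0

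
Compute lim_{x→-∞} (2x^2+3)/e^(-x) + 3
The quotient is an ∞/∞ indeterminate form as x → -∞.
Compare growth rates of the dominant terms (exponentials ≫ polynomials ≫ logarithms), or apply L'Hôpital's rule; the quotient → 0.
Adding the constant: 0 + 3 = 3. Limit = 3.

Final answer: 3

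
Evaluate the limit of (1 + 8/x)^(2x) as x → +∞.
As x → +∞: write (1 + 8/x)^(2x) = ((1 + 8/x)^x)^2 → (e^8)^2 = e^16.
Limit = e^(16).

Final answer: e^(16)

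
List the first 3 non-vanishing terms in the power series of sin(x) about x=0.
x^5/120 - x^3/6 + x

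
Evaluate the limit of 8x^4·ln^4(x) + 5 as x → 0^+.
The product is a 0·∞ indeterminate form at x → 0⁺.
Rewrite the product as 8·ln^4(x) / x^(-4) and apply L'Hôpital, or use the standard hierarchy x^(-4) ≫ |ln x|^4 as x → 0⁺.
The indeterminate product → 0, so the limit = 5.

Final answer: 5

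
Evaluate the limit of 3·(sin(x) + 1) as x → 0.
Direct substitution at x = 0 gives 3.

Final answer: 3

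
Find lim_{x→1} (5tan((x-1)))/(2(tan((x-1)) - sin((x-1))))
Both numerator and denominator → 0 as x → 1; this is a 0/0 indeterminate form.
Expand each to leading order near x = 1: numerator ~ 5·(x - 1), denominator ~ (x - 1)^3.
The limit of the ratio is ∞.

Final answer: ∞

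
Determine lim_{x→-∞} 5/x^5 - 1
Evaluate the dominant behaviour as x → -∞; each term tends to a finite value or vanishes.
Limit = -1.

Final answer: -1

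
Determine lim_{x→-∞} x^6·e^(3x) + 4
The product is a 0·∞ indeterminate form at x → -∞.
Rewrite the product as x^6 / e^(-3x) (an ∞/∞ form) and apply L'Hôpital, or use the standard hierarchy e^(3|x|) ≫ |x^6| as x → -∞.
The indeterminate product → 0, so the limit = 4.

Final answer: 4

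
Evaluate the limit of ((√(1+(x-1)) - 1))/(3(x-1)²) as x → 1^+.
Both numerator and denominator → 0 as x → 1^+; this is a 0/0 indeterminate form.
Expand each to leading order near x = 1: numerator ~ (x - 1)/2, denominator ~ 3·(x - 1)^2.
The limit of the ratio is ∞.

Final answer: ∞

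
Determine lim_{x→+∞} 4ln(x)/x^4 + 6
The quotient is an ∞/∞ indeterminate form as x → +∞.
The polynomial denominator x^4 dominates the logarithmic numerator (any positive power of x ≫ ln(x) as x → ∞), so the quotient → 0.
Adding the constant: 0 + 6 = 6. Limit = 6.

Final answer: 6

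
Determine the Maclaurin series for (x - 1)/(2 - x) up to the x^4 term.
x^4/32 + x^3/16 + x^2/8 + x/4 - 1/2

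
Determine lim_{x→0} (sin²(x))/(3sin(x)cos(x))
Both numerator and denominator → 0 as x → 0; this is a 0/0 indeterminate form.
Expand each to leading order near x = 0: numerator ~ x^2, denominator ~ 3·x.
The limit of the ratio is 0.

Final answer: 0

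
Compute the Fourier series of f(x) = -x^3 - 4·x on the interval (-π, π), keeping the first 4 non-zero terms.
(4 - 2·π^2)·sin(x) + (5/2 + π^2)·sin(2·x) + (-2·π^2/3 - 20/9)·sin(3·x) + (29/16 + π^2/2)·sin(4·x)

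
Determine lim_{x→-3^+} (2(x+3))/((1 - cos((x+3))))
Both numerator and denominator → 0 as x → -3^+; this is a 0/0 indeterminate form.
Expand each to leading order near x = -3: numerator ~ 2·(x + 3), denominator ~ (x + 3)^2/2.
The limit of the ratio is ∞.

Final answer: ∞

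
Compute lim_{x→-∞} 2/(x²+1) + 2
Evaluate the dominant behaviour as x → -∞; each term tends to a finite value or vanishes.
Limit = 2.

Final answer: 2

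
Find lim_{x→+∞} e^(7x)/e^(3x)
This is an ∞/∞ indeterminate form as x → +∞.
Rewrite e^(7x)/e^(3x) = e^((7−3)x) = e^(4x); the exponent coefficient is 4 > 0 so e^(4x) → ∞.
Limit = ∞.

Final answer: ∞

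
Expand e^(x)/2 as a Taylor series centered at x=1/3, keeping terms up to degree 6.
e^(1/3)/2 + e^(1/3)·(x - 1/3)/2 + e^(1/3)·(x - 1/3)^2/4 + e^(1/3)·(x - 1/3)^3/12 + e^(1/3)·(x - 1/3)^4/48 + e^(1/3)·(x - 1/3)^5/240 + e^(1/3)·(x - 1/3)^6/1440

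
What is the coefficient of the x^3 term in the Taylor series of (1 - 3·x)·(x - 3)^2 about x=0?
Expand to order 3: (1 - 3·x)·(x - 3)^2 = -3·x^3 + 19·x^2 - 33·x + 9 + O(x^4).
The coefficient of x^3 is -3.

Final answer: -3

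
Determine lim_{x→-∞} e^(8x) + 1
Evaluate the dominant behaviour as x → -∞; each term tends to a finite value or vanishes.
Limit = 1.

Final answer: 1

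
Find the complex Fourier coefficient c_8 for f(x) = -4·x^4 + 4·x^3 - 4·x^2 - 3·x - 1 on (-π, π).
Compute the real Fourier coefficients first: a_8 = -π^2/2 - 13/64, b_8 = 27/32 - π^2.
Then c_8 = (a_8 − i·b_8)/2 = -π^2/4 - 13/128 - 27·i/64 + i·π^2/2.

Final answer: -π^2/4 - 13/128 - 27·i/64 + i·π^2/2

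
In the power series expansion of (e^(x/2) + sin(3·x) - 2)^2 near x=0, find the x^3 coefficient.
Expand to order 3: (e^(x/2) + sin(3·x) - 2)^2 = 59·x^3/6 + 12·x^2 - 7·x + 1 + O(x^4).
The coefficient of x^3 is 59/6.

Final answer: 59/6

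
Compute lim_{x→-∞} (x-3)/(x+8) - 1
Evaluate the dominant behaviour as x → -∞; each term tends to a finite value or vanishes.
Limit = 0.

Final answer: 0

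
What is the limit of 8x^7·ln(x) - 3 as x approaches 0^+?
The product is a 0·∞ indeterminate form at x → 0⁺.
Rewrite the product as 8·ln(x) / x^(-7) and apply L'Hôpital, or use the standard hierarchy x^(-7) ≫ |ln x| as x → 0⁺.
The indeterminate product → 0, so the limit = -3.

Final answer: -3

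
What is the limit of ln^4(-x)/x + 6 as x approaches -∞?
The quotient is an ∞/∞ indeterminate form as x → -∞.
Compare growth rates of the dominant terms (exponentials ≫ polynomials ≫ logarithms), or apply L'Hôpital's rule; the quotient → 0.
Adding the constant: 0 + 6 = 6. Limit = 6.

Final answer: 6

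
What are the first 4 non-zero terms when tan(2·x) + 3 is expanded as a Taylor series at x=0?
64·x^5/15 + 8·x^3/3 + 2·x + 3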